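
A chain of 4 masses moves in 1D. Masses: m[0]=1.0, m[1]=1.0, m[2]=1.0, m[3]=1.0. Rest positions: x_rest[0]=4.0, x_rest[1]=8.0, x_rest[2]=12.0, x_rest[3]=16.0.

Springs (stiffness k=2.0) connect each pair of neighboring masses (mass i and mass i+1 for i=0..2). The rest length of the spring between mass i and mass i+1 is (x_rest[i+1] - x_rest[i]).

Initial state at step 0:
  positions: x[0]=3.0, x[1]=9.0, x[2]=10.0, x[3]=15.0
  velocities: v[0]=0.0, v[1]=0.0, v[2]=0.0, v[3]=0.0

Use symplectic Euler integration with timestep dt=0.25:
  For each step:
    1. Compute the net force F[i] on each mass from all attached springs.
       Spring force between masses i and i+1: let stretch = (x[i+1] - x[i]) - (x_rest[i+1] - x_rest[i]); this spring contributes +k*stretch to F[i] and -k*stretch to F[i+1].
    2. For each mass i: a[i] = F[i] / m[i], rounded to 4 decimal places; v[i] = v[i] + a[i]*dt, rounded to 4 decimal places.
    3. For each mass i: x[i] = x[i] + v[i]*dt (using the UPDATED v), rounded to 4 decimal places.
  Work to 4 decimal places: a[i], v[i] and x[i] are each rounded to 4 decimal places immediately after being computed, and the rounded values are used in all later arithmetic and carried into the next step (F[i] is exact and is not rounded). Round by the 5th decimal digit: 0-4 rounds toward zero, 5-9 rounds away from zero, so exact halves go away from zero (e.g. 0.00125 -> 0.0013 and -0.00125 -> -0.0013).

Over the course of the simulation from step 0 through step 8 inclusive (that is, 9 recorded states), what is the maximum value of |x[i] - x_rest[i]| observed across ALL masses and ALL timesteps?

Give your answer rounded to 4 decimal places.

Answer: 2.1811

Derivation:
Step 0: x=[3.0000 9.0000 10.0000 15.0000] v=[0.0000 0.0000 0.0000 0.0000]
Step 1: x=[3.2500 8.3750 10.5000 14.8750] v=[1.0000 -2.5000 2.0000 -0.5000]
Step 2: x=[3.6406 7.3750 11.2813 14.7031] v=[1.5625 -4.0000 3.1250 -0.6875]
Step 3: x=[3.9980 6.3965 12.0020 14.6035] v=[1.4297 -3.9141 2.8828 -0.3984]
Step 4: x=[4.1553 5.8189 12.3472 14.6787] v=[0.6290 -2.3106 1.3808 0.3009]
Step 5: x=[4.0205 5.8494 12.1678 14.9625] v=[-0.5392 0.1218 -0.7176 1.1352]
Step 6: x=[3.6143 6.4411 11.5479 15.3970] v=[-1.6248 2.3666 -2.4795 1.7379]
Step 7: x=[3.0615 7.3178 10.7708 15.8504] v=[-2.2114 3.5066 -3.1084 1.8134]
Step 8: x=[2.5407 8.0941 10.1970 16.1688] v=[-2.0833 3.1050 -2.2951 1.2736]
Max displacement = 2.1811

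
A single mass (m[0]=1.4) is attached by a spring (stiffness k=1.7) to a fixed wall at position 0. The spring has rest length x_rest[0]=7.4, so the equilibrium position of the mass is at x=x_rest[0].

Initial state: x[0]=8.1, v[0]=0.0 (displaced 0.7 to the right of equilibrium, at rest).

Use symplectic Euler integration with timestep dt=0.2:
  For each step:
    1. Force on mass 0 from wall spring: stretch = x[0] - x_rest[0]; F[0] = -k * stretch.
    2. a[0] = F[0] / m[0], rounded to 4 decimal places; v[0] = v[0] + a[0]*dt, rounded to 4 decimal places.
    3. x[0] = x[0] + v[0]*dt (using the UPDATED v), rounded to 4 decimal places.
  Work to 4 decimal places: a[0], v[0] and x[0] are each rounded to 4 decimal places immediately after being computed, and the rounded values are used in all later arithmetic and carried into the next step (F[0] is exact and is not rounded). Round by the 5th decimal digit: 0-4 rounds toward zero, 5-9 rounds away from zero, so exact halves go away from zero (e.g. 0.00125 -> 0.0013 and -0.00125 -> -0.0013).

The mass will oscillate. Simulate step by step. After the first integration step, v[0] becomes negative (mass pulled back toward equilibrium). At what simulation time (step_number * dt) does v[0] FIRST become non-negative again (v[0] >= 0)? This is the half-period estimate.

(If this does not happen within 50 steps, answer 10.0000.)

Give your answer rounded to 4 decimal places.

Answer: 3.0000

Derivation:
Step 0: x=[8.1000] v=[0.0000]
Step 1: x=[8.0660] v=[-0.1700]
Step 2: x=[7.9997] v=[-0.3317]
Step 3: x=[7.9042] v=[-0.4773]
Step 4: x=[7.7843] v=[-0.5997]
Step 5: x=[7.6457] v=[-0.6930]
Step 6: x=[7.4952] v=[-0.7527]
Step 7: x=[7.3400] v=[-0.7758]
Step 8: x=[7.1878] v=[-0.7612]
Step 9: x=[7.0459] v=[-0.7097]
Step 10: x=[6.9212] v=[-0.6237]
Step 11: x=[6.8197] v=[-0.5074]
Step 12: x=[6.7464] v=[-0.3665]
Step 13: x=[6.7048] v=[-0.2078]
Step 14: x=[6.6970] v=[-0.0390]
Step 15: x=[6.7233] v=[0.1317]
First v>=0 after going negative at step 15, time=3.0000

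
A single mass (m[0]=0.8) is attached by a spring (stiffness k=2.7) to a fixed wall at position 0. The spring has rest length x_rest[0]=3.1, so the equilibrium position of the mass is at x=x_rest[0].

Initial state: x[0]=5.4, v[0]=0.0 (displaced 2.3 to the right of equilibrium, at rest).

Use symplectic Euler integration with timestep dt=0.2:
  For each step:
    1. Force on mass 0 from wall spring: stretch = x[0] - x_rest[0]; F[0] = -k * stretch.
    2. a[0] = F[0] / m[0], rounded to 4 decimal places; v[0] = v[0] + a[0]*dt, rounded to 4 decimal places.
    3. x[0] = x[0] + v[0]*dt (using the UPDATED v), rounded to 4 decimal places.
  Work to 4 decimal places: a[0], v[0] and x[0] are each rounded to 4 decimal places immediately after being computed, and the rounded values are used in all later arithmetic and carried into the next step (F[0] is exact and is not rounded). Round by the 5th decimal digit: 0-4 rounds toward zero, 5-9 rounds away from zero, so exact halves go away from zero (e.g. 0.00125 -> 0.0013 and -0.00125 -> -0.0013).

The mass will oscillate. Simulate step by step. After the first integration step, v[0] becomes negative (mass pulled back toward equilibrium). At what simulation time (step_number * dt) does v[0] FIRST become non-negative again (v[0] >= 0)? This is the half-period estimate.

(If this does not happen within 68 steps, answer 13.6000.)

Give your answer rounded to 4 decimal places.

Step 0: x=[5.4000] v=[0.0000]
Step 1: x=[5.0895] v=[-1.5525]
Step 2: x=[4.5104] v=[-2.8954]
Step 3: x=[3.7409] v=[-3.8474]
Step 4: x=[2.8849] v=[-4.2800]
Step 5: x=[2.0579] v=[-4.1348]
Step 6: x=[1.3716] v=[-3.4314]
Step 7: x=[0.9187] v=[-2.2647]
Step 8: x=[0.7602] v=[-0.7923]
Step 9: x=[0.9176] v=[0.7871]
First v>=0 after going negative at step 9, time=1.8000

Answer: 1.8000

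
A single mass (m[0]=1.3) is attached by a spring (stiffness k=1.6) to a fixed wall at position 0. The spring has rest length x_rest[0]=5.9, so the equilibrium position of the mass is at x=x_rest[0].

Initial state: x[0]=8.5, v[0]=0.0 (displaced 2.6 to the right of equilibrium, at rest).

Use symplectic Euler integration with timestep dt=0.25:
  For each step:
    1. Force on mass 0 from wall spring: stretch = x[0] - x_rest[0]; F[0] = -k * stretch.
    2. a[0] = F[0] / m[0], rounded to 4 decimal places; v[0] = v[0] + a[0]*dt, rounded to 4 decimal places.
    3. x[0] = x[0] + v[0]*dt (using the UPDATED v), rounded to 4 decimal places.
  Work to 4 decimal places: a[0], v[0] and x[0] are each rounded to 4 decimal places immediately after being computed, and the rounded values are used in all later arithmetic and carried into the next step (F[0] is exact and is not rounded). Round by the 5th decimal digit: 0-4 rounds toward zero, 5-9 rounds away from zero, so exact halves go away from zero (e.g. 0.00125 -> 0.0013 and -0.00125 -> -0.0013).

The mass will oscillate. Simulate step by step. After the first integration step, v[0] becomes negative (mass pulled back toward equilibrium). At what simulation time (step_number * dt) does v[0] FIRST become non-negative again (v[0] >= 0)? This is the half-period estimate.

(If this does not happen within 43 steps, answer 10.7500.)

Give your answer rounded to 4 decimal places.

Step 0: x=[8.5000] v=[0.0000]
Step 1: x=[8.3000] v=[-0.8000]
Step 2: x=[7.9154] v=[-1.5385]
Step 3: x=[7.3758] v=[-2.1586]
Step 4: x=[6.7226] v=[-2.6127]
Step 5: x=[6.0062] v=[-2.8658]
Step 6: x=[5.2816] v=[-2.8985]
Step 7: x=[4.6046] v=[-2.7082]
Step 8: x=[4.0272] v=[-2.3096]
Step 9: x=[3.5939] v=[-1.7334]
Step 10: x=[3.3380] v=[-1.0238]
Step 11: x=[3.2791] v=[-0.2355]
Step 12: x=[3.4218] v=[0.5709]
First v>=0 after going negative at step 12, time=3.0000

Answer: 3.0000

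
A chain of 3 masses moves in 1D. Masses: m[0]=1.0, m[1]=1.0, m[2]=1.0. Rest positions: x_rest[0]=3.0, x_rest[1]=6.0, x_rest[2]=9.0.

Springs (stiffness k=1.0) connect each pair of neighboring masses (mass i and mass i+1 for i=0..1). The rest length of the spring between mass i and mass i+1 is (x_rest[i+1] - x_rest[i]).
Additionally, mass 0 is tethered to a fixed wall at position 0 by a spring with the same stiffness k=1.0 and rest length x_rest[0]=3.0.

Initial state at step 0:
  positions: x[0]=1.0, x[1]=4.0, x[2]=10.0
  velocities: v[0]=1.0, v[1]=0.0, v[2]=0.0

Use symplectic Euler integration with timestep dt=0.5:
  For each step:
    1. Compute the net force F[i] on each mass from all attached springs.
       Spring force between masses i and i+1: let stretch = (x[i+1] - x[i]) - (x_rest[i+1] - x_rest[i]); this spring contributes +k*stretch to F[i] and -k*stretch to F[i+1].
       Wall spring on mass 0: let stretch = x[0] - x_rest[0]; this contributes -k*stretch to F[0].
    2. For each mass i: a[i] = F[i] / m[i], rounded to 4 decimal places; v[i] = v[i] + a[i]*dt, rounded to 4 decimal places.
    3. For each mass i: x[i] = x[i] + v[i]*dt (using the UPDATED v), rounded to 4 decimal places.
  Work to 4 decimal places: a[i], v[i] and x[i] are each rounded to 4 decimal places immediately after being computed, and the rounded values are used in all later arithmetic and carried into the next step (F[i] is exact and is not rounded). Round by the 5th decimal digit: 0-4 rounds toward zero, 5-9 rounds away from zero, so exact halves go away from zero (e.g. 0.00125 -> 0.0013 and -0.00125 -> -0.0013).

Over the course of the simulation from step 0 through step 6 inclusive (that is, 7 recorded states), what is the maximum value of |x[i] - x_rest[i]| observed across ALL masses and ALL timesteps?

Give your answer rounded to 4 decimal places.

Step 0: x=[1.0000 4.0000 10.0000] v=[1.0000 0.0000 0.0000]
Step 1: x=[2.0000 4.7500 9.2500] v=[2.0000 1.5000 -1.5000]
Step 2: x=[3.1875 5.9375 8.1250] v=[2.3750 2.3750 -2.2500]
Step 3: x=[4.2657 6.9844 7.2031] v=[2.1563 2.0938 -1.8438]
Step 4: x=[4.9571 7.4063 6.9765] v=[1.3828 0.8438 -0.4532]
Step 5: x=[5.0216 7.1085 7.6074] v=[0.1289 -0.5957 1.2617]
Step 6: x=[4.3524 6.4137 8.8636] v=[-1.3385 -1.3897 2.5123]
Max displacement = 2.0235

Answer: 2.0235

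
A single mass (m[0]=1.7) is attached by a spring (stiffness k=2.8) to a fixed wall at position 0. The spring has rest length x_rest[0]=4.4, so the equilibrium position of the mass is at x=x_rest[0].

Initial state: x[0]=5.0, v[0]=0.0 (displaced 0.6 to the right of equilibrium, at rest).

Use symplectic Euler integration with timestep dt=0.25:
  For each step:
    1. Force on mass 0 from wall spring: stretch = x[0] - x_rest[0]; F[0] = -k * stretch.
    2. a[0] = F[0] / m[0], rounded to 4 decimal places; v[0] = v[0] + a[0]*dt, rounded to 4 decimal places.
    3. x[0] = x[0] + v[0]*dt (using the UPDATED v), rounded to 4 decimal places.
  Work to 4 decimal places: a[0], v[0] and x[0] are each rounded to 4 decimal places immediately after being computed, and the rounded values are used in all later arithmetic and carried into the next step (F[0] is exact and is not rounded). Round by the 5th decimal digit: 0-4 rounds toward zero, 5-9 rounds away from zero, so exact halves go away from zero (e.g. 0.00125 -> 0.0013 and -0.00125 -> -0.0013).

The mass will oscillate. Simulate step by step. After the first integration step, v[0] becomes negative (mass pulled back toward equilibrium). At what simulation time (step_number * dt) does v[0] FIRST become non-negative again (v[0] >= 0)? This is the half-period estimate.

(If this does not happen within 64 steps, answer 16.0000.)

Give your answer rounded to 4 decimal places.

Step 0: x=[5.0000] v=[0.0000]
Step 1: x=[4.9382] v=[-0.2471]
Step 2: x=[4.8210] v=[-0.4687]
Step 3: x=[4.6605] v=[-0.6421]
Step 4: x=[4.4732] v=[-0.7494]
Step 5: x=[4.2783] v=[-0.7796]
Step 6: x=[4.0959] v=[-0.7295]
Step 7: x=[3.9448] v=[-0.6043]
Step 8: x=[3.8406] v=[-0.4169]
Step 9: x=[3.7940] v=[-0.1866]
Step 10: x=[3.8097] v=[0.0629]
First v>=0 after going negative at step 10, time=2.5000

Answer: 2.5000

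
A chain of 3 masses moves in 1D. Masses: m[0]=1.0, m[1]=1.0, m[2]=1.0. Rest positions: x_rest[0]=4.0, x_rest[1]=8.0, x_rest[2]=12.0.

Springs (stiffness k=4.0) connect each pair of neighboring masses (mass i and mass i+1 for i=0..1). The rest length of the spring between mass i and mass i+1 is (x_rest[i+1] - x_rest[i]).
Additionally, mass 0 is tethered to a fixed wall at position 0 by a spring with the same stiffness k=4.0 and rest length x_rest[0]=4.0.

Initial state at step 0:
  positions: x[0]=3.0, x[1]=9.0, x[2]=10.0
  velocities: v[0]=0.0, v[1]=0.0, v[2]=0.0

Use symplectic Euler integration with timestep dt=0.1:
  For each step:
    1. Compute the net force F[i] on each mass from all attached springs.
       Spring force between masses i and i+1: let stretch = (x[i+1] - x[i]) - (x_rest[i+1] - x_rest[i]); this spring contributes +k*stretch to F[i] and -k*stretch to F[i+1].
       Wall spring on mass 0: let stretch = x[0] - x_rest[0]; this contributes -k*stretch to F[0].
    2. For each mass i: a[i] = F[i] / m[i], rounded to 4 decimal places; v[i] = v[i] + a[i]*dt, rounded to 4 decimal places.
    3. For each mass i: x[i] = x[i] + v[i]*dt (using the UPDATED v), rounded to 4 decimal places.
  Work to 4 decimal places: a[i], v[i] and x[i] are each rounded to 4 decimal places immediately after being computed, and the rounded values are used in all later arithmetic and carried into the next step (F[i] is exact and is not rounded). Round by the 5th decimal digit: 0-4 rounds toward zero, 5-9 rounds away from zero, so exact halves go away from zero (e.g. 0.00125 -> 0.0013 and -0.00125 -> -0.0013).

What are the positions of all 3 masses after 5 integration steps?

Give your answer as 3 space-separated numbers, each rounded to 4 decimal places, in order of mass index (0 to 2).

Answer: 4.2492 6.8083 11.3933

Derivation:
Step 0: x=[3.0000 9.0000 10.0000] v=[0.0000 0.0000 0.0000]
Step 1: x=[3.1200 8.8000 10.1200] v=[1.2000 -2.0000 1.2000]
Step 2: x=[3.3424 8.4256 10.3472] v=[2.2240 -3.7440 2.2720]
Step 3: x=[3.6344 7.9247 10.6575] v=[2.9203 -5.0086 3.1034]
Step 4: x=[3.9527 7.3615 11.0185] v=[3.1827 -5.6316 3.6103]
Step 5: x=[4.2492 6.8083 11.3933] v=[2.9651 -5.5323 3.7475]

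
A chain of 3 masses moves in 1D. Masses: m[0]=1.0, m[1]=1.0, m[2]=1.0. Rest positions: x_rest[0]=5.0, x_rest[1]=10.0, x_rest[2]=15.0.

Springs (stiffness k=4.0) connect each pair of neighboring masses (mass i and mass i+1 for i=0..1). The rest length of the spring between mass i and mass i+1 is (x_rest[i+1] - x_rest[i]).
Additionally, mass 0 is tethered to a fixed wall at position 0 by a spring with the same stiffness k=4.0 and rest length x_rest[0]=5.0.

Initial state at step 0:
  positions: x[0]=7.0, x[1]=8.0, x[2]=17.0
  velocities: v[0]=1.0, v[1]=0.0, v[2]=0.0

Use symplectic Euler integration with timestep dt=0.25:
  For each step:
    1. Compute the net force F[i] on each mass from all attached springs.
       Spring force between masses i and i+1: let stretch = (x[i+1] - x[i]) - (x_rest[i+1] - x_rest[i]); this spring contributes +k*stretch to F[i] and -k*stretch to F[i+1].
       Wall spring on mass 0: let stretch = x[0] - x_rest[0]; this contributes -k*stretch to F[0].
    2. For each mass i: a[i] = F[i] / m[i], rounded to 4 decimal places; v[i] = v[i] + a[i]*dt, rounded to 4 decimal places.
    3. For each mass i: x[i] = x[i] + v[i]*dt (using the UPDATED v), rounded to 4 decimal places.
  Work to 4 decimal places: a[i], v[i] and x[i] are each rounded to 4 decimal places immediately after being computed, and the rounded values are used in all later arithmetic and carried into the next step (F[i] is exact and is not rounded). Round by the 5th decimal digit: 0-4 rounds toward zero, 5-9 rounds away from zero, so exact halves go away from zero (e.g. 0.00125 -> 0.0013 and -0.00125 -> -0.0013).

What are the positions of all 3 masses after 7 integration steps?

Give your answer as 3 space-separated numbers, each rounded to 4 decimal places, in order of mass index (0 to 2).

Step 0: x=[7.0000 8.0000 17.0000] v=[1.0000 0.0000 0.0000]
Step 1: x=[5.7500 10.0000 16.0000] v=[-5.0000 8.0000 -4.0000]
Step 2: x=[4.1250 12.4375 14.7500] v=[-6.5000 9.7500 -5.0000]
Step 3: x=[3.5469 13.3750 14.1719] v=[-2.3125 3.7500 -2.3125]
Step 4: x=[4.5391 12.0547 14.6446] v=[3.9687 -5.2812 1.8906]
Step 5: x=[6.2754 9.5030 15.7198] v=[6.9452 -10.2069 4.3007]
Step 6: x=[7.2498 7.6986 16.4908] v=[3.8974 -7.2177 3.0839]
Step 7: x=[6.5239 7.9800 16.3137] v=[-2.9036 1.1257 -0.7083]

Answer: 6.5239 7.9800 16.3137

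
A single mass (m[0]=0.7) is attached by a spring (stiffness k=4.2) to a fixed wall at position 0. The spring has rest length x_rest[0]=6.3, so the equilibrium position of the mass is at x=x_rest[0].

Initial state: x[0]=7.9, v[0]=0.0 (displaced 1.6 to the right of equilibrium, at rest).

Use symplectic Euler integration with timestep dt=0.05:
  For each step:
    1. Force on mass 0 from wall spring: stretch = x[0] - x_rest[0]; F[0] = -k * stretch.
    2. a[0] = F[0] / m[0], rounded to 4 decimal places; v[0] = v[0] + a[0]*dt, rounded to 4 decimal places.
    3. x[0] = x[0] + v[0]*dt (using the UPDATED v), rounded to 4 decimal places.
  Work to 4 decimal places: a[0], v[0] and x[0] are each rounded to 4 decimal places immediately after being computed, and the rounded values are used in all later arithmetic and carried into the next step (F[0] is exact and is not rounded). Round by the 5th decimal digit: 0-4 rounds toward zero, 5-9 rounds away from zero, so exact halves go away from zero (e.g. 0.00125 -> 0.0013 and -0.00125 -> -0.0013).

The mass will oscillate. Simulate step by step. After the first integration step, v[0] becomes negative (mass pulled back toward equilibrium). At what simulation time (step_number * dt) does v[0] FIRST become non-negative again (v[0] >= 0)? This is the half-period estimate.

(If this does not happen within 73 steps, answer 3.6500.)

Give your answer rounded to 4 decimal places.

Step 0: x=[7.9000] v=[0.0000]
Step 1: x=[7.8760] v=[-0.4800]
Step 2: x=[7.8284] v=[-0.9528]
Step 3: x=[7.7578] v=[-1.4113]
Step 4: x=[7.6654] v=[-1.8486]
Step 5: x=[7.5525] v=[-2.2582]
Step 6: x=[7.4208] v=[-2.6340]
Step 7: x=[7.2723] v=[-2.9702]
Step 8: x=[7.1092] v=[-3.2619]
Step 9: x=[6.9340] v=[-3.5047]
Step 10: x=[6.7493] v=[-3.6949]
Step 11: x=[6.5578] v=[-3.8297]
Step 12: x=[6.3625] v=[-3.9070]
Step 13: x=[6.1662] v=[-3.9258]
Step 14: x=[5.9719] v=[-3.8857]
Step 15: x=[5.7825] v=[-3.7873]
Step 16: x=[5.6009] v=[-3.6321]
Step 17: x=[5.4298] v=[-3.4224]
Step 18: x=[5.2717] v=[-3.1613]
Step 19: x=[5.1291] v=[-2.8528]
Step 20: x=[5.0040] v=[-2.5015]
Step 21: x=[4.8984] v=[-2.1127]
Step 22: x=[4.8138] v=[-1.6922]
Step 23: x=[4.7515] v=[-1.2463]
Step 24: x=[4.7124] v=[-0.7818]
Step 25: x=[4.6971] v=[-0.3055]
Step 26: x=[4.7059] v=[0.1754]
First v>=0 after going negative at step 26, time=1.3000

Answer: 1.3000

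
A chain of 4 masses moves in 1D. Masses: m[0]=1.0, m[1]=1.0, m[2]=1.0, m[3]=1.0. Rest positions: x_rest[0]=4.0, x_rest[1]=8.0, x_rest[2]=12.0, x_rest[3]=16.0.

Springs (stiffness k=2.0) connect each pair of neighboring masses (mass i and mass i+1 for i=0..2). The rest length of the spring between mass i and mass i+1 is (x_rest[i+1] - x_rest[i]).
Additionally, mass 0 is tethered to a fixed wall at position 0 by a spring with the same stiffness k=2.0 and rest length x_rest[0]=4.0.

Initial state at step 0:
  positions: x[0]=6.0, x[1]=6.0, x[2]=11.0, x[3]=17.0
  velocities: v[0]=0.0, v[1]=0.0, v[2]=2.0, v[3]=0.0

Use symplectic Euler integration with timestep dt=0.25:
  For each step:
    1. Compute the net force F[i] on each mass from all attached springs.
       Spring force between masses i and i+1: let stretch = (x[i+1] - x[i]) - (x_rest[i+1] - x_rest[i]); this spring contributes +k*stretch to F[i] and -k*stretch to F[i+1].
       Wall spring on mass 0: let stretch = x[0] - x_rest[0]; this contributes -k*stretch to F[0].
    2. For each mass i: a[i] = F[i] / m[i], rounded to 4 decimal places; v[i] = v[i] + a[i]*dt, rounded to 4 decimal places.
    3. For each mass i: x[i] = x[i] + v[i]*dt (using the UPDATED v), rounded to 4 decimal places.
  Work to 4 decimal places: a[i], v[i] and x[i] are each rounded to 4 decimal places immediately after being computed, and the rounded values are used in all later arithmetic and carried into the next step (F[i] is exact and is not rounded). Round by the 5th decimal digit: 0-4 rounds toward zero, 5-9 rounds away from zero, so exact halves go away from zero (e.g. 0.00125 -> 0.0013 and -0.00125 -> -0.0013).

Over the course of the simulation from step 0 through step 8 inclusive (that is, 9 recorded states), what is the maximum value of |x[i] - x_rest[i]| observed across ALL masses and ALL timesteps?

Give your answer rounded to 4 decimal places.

Answer: 2.2053

Derivation:
Step 0: x=[6.0000 6.0000 11.0000 17.0000] v=[0.0000 0.0000 2.0000 0.0000]
Step 1: x=[5.2500 6.6250 11.6250 16.7500] v=[-3.0000 2.5000 2.5000 -1.0000]
Step 2: x=[4.0156 7.7031 12.2656 16.3594] v=[-4.9375 4.3125 2.5625 -1.5625]
Step 3: x=[2.7402 8.8906 12.8477 15.9571] v=[-5.1016 4.7500 2.3282 -1.6094]
Step 4: x=[1.8911 9.8040 13.3238 15.6661] v=[-3.3965 3.6534 1.9044 -1.1641]
Step 5: x=[1.7947 10.1682 13.6527 15.5823] v=[-0.3856 1.4569 1.3157 -0.3353]
Step 6: x=[2.5207 9.9213 13.7873 15.7573] v=[2.9038 -0.9876 0.5383 0.6999]
Step 7: x=[3.8567 9.2326 13.6849 16.1860] v=[5.3438 -2.7549 -0.4097 1.7149]
Step 8: x=[5.3826 8.4284 13.3386 16.8021] v=[6.1034 -3.2167 -1.3853 2.4644]
Max displacement = 2.2053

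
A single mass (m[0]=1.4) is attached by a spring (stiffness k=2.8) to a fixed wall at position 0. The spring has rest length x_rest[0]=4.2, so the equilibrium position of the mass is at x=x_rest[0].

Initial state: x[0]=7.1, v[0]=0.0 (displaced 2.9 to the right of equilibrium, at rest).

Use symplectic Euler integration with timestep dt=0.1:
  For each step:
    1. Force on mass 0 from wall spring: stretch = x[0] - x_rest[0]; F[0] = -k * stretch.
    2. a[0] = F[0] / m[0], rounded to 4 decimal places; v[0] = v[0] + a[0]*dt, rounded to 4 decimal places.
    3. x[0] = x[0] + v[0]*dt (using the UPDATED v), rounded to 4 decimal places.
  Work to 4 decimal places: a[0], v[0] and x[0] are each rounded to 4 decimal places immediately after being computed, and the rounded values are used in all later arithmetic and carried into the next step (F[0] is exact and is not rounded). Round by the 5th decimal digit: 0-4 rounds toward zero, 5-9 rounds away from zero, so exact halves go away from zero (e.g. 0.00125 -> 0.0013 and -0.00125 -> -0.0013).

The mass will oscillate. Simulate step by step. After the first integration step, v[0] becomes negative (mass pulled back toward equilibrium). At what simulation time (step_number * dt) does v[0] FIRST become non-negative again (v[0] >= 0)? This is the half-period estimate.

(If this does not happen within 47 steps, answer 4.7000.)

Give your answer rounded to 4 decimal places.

Step 0: x=[7.1000] v=[0.0000]
Step 1: x=[7.0420] v=[-0.5800]
Step 2: x=[6.9272] v=[-1.1484]
Step 3: x=[6.7578] v=[-1.6938]
Step 4: x=[6.5373] v=[-2.2054]
Step 5: x=[6.2700] v=[-2.6729]
Step 6: x=[5.9613] v=[-3.0869]
Step 7: x=[5.6174] v=[-3.4392]
Step 8: x=[5.2451] v=[-3.7227]
Step 9: x=[4.8519] v=[-3.9317]
Step 10: x=[4.4457] v=[-4.0621]
Step 11: x=[4.0346] v=[-4.1112]
Step 12: x=[3.6268] v=[-4.0781]
Step 13: x=[3.2305] v=[-3.9635]
Step 14: x=[2.8535] v=[-3.7696]
Step 15: x=[2.5035] v=[-3.5003]
Step 16: x=[2.1874] v=[-3.1610]
Step 17: x=[1.9116] v=[-2.7585]
Step 18: x=[1.6815] v=[-2.3008]
Step 19: x=[1.5018] v=[-1.7971]
Step 20: x=[1.3761] v=[-1.2575]
Step 21: x=[1.3068] v=[-0.6927]
Step 22: x=[1.2954] v=[-0.1141]
Step 23: x=[1.3421] v=[0.4668]
First v>=0 after going negative at step 23, time=2.3000

Answer: 2.3000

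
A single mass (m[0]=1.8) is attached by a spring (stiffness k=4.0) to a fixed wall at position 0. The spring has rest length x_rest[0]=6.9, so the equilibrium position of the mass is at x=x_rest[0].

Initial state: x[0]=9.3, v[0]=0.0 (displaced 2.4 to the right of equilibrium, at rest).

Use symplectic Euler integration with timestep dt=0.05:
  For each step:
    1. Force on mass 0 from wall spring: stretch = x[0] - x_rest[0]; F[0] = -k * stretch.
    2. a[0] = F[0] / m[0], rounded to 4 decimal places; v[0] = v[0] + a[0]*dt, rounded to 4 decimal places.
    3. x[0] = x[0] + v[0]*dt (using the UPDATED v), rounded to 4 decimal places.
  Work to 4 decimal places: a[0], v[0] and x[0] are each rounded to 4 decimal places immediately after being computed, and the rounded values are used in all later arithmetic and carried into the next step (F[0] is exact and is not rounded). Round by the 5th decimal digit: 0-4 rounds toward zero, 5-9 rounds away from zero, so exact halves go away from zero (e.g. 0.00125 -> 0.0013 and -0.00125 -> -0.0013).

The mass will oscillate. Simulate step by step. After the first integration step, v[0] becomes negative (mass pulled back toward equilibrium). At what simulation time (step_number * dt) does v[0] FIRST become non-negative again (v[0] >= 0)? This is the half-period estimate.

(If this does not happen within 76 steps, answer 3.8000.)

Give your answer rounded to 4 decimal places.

Answer: 2.1500

Derivation:
Step 0: x=[9.3000] v=[0.0000]
Step 1: x=[9.2867] v=[-0.2667]
Step 2: x=[9.2601] v=[-0.5319]
Step 3: x=[9.2204] v=[-0.7941]
Step 4: x=[9.1678] v=[-1.0519]
Step 5: x=[9.1026] v=[-1.3039]
Step 6: x=[9.0252] v=[-1.5486]
Step 7: x=[8.9360] v=[-1.7847]
Step 8: x=[8.8355] v=[-2.0109]
Step 9: x=[8.7242] v=[-2.2260]
Step 10: x=[8.6028] v=[-2.4287]
Step 11: x=[8.4719] v=[-2.6179]
Step 12: x=[8.3323] v=[-2.7926]
Step 13: x=[8.1847] v=[-2.9517]
Step 14: x=[8.0300] v=[-3.0944]
Step 15: x=[7.8690] v=[-3.2200]
Step 16: x=[7.7026] v=[-3.3277]
Step 17: x=[7.5318] v=[-3.4169]
Step 18: x=[7.3574] v=[-3.4871]
Step 19: x=[7.1805] v=[-3.5379]
Step 20: x=[7.0020] v=[-3.5691]
Step 21: x=[6.8230] v=[-3.5804]
Step 22: x=[6.6444] v=[-3.5718]
Step 23: x=[6.4672] v=[-3.5434]
Step 24: x=[6.2924] v=[-3.4953]
Step 25: x=[6.1210] v=[-3.4278]
Step 26: x=[5.9539] v=[-3.3412]
Step 27: x=[5.7921] v=[-3.2361]
Step 28: x=[5.6365] v=[-3.1130]
Step 29: x=[5.4879] v=[-2.9726]
Step 30: x=[5.3471] v=[-2.8157]
Step 31: x=[5.2149] v=[-2.6432]
Step 32: x=[5.0921] v=[-2.4560]
Step 33: x=[4.9793] v=[-2.2551]
Step 34: x=[4.8772] v=[-2.0417]
Step 35: x=[4.7864] v=[-1.8169]
Step 36: x=[4.7073] v=[-1.5821]
Step 37: x=[4.6404] v=[-1.3385]
Step 38: x=[4.5860] v=[-1.0874]
Step 39: x=[4.5445] v=[-0.8303]
Step 40: x=[4.5161] v=[-0.5686]
Step 41: x=[4.5009] v=[-0.3037]
Step 42: x=[4.4990] v=[-0.0371]
Step 43: x=[4.5105] v=[0.2297]
First v>=0 after going negative at step 43, time=2.1500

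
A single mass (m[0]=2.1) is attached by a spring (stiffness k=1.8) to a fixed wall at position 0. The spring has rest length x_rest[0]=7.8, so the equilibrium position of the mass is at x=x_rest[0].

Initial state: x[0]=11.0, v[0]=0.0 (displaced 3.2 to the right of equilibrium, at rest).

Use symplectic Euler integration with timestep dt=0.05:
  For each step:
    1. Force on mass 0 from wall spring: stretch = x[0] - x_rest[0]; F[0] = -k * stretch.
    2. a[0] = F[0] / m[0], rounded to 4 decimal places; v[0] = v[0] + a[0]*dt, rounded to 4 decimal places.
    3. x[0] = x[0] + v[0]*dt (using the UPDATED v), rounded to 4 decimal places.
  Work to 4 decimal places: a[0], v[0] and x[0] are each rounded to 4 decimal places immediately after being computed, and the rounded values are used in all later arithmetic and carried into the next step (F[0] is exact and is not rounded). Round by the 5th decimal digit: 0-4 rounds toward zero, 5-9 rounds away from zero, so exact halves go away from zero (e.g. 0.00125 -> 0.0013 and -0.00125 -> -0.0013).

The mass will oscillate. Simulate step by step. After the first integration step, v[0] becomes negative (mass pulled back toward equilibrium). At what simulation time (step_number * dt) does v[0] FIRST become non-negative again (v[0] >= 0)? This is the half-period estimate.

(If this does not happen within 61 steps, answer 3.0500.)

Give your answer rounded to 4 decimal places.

Step 0: x=[11.0000] v=[0.0000]
Step 1: x=[10.9931] v=[-0.1371]
Step 2: x=[10.9794] v=[-0.2739]
Step 3: x=[10.9589] v=[-0.4102]
Step 4: x=[10.9316] v=[-0.5456]
Step 5: x=[10.8976] v=[-0.6798]
Step 6: x=[10.8570] v=[-0.8126]
Step 7: x=[10.8098] v=[-0.9436]
Step 8: x=[10.7562] v=[-1.0726]
Step 9: x=[10.6962] v=[-1.1993]
Step 10: x=[10.6300] v=[-1.3234]
Step 11: x=[10.5578] v=[-1.4447]
Step 12: x=[10.4797] v=[-1.5629]
Step 13: x=[10.3958] v=[-1.6777]
Step 14: x=[10.3064] v=[-1.7890]
Step 15: x=[10.2116] v=[-1.8964]
Step 16: x=[10.1116] v=[-1.9998]
Step 17: x=[10.0067] v=[-2.0989]
Step 18: x=[9.8970] v=[-2.1935]
Step 19: x=[9.7828] v=[-2.2834]
Step 20: x=[9.6644] v=[-2.3684]
Step 21: x=[9.5420] v=[-2.4483]
Step 22: x=[9.4159] v=[-2.5230]
Step 23: x=[9.2863] v=[-2.5923]
Step 24: x=[9.1535] v=[-2.6560]
Step 25: x=[9.0178] v=[-2.7140]
Step 26: x=[8.8795] v=[-2.7662]
Step 27: x=[8.7389] v=[-2.8125]
Step 28: x=[8.5963] v=[-2.8527]
Step 29: x=[8.4520] v=[-2.8868]
Step 30: x=[8.3063] v=[-2.9147]
Step 31: x=[8.1595] v=[-2.9364]
Step 32: x=[8.0119] v=[-2.9518]
Step 33: x=[7.8639] v=[-2.9609]
Step 34: x=[7.7157] v=[-2.9636]
Step 35: x=[7.5677] v=[-2.9600]
Step 36: x=[7.4202] v=[-2.9500]
Step 37: x=[7.2735] v=[-2.9337]
Step 38: x=[7.1279] v=[-2.9111]
Step 39: x=[6.9838] v=[-2.8823]
Step 40: x=[6.8414] v=[-2.8473]
Step 41: x=[6.7011] v=[-2.8062]
Step 42: x=[6.5631] v=[-2.7591]
Step 43: x=[6.4278] v=[-2.7061]
Step 44: x=[6.2954] v=[-2.6473]
Step 45: x=[6.1663] v=[-2.5828]
Step 46: x=[6.0407] v=[-2.5128]
Step 47: x=[5.9188] v=[-2.4374]
Step 48: x=[5.8010] v=[-2.3568]
Step 49: x=[5.6874] v=[-2.2711]
Step 50: x=[5.5784] v=[-2.1806]
Step 51: x=[5.4741] v=[-2.0854]
Step 52: x=[5.3748] v=[-1.9857]
Step 53: x=[5.2807] v=[-1.8818]
Step 54: x=[5.1920] v=[-1.7738]
Step 55: x=[5.1089] v=[-1.6620]
Step 56: x=[5.0316] v=[-1.5467]
Step 57: x=[4.9602] v=[-1.4281]
Step 58: x=[4.8949] v=[-1.3064]
Step 59: x=[4.8358] v=[-1.1819]
Step 60: x=[4.7831] v=[-1.0549]
Step 61: x=[4.7368] v=[-0.9256]
v[0] did not become non-negative within 61 steps; using fallback time=3.0500

Answer: 3.0500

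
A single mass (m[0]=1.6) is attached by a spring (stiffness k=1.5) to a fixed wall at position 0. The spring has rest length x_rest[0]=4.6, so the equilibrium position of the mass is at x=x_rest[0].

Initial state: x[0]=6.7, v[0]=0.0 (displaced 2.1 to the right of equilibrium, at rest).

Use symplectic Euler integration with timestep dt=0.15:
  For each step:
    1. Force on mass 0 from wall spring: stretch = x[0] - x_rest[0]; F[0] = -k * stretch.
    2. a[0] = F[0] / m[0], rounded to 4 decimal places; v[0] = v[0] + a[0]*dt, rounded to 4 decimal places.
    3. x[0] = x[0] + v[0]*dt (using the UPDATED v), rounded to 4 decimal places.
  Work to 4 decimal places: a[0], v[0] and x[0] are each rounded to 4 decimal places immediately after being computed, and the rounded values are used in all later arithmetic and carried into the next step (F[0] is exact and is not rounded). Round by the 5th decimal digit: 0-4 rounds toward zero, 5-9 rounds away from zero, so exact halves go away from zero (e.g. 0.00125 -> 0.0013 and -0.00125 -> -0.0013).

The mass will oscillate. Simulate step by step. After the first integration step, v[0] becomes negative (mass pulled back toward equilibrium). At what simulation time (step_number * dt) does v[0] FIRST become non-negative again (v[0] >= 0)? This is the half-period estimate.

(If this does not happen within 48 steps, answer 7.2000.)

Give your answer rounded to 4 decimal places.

Answer: 3.3000

Derivation:
Step 0: x=[6.7000] v=[0.0000]
Step 1: x=[6.6557] v=[-0.2953]
Step 2: x=[6.5680] v=[-0.5844]
Step 3: x=[6.4388] v=[-0.8612]
Step 4: x=[6.2708] v=[-1.1198]
Step 5: x=[6.0676] v=[-1.3548]
Step 6: x=[5.8334] v=[-1.5612]
Step 7: x=[5.5732] v=[-1.7346]
Step 8: x=[5.2925] v=[-1.8715]
Step 9: x=[4.9972] v=[-1.9689]
Step 10: x=[4.6935] v=[-2.0248]
Step 11: x=[4.3878] v=[-2.0380]
Step 12: x=[4.0866] v=[-2.0082]
Step 13: x=[3.7962] v=[-1.9360]
Step 14: x=[3.5228] v=[-1.8230]
Step 15: x=[3.2721] v=[-1.6715]
Step 16: x=[3.0494] v=[-1.4848]
Step 17: x=[2.8594] v=[-1.2667]
Step 18: x=[2.7061] v=[-1.0219]
Step 19: x=[2.5928] v=[-0.7556]
Step 20: x=[2.5218] v=[-0.4733]
Step 21: x=[2.4946] v=[-0.1811]
Step 22: x=[2.5119] v=[0.1150]
First v>=0 after going negative at step 22, time=3.3000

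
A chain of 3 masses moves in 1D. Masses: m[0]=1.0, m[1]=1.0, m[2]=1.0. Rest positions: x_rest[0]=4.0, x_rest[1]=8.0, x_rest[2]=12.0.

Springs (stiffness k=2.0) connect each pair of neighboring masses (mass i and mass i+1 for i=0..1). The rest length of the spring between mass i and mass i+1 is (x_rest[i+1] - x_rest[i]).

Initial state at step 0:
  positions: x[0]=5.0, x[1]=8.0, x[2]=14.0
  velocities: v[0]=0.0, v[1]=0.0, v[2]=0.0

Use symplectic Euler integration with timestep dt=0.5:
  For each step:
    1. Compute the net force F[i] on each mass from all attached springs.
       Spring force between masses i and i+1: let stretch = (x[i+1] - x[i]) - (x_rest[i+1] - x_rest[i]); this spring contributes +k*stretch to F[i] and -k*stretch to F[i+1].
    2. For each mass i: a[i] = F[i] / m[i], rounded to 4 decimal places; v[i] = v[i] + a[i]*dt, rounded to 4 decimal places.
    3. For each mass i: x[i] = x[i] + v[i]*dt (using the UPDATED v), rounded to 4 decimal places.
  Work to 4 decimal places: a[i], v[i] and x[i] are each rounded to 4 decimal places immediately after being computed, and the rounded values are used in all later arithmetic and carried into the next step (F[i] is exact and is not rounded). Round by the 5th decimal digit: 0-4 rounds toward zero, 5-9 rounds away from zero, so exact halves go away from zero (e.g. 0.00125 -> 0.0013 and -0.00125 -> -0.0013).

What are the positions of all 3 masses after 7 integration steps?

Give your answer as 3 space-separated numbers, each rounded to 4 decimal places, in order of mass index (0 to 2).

Step 0: x=[5.0000 8.0000 14.0000] v=[0.0000 0.0000 0.0000]
Step 1: x=[4.5000 9.5000 13.0000] v=[-1.0000 3.0000 -2.0000]
Step 2: x=[4.5000 10.2500 12.2500] v=[0.0000 1.5000 -1.5000]
Step 3: x=[5.3750 9.1250 12.5000] v=[1.7500 -2.2500 0.5000]
Step 4: x=[6.1250 7.8125 13.0625] v=[1.5000 -2.6250 1.1250]
Step 5: x=[5.7188 8.2813 13.0000] v=[-0.8125 0.9375 -0.1250]
Step 6: x=[4.5938 9.8282 12.5782] v=[-2.2500 3.0937 -0.8437]
Step 7: x=[4.0860 10.1329 12.7814] v=[-1.0156 0.6093 0.4063]

Answer: 4.0860 10.1329 12.7814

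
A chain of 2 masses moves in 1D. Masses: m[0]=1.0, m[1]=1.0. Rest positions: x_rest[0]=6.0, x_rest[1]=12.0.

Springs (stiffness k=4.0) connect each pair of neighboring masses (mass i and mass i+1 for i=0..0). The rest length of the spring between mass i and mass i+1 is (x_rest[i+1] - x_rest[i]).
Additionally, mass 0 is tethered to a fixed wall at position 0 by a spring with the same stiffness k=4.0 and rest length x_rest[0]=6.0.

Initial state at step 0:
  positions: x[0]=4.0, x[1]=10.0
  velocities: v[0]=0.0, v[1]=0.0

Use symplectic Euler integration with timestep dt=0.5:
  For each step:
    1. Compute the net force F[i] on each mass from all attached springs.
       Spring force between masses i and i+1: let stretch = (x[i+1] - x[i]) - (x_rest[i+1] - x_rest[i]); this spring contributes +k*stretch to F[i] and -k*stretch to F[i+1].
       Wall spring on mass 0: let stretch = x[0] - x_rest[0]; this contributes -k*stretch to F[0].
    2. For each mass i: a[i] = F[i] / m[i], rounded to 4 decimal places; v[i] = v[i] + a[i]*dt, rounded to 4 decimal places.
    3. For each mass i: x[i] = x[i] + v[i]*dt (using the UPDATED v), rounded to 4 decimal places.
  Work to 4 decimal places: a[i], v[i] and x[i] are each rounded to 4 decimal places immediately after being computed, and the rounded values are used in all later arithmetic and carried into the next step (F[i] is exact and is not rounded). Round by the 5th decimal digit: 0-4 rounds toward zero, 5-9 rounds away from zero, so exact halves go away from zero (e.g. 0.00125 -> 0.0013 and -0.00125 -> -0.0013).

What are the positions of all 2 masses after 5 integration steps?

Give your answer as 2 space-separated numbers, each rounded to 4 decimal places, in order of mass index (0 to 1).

Answer: 8.0000 14.0000

Derivation:
Step 0: x=[4.0000 10.0000] v=[0.0000 0.0000]
Step 1: x=[6.0000 10.0000] v=[4.0000 0.0000]
Step 2: x=[6.0000 12.0000] v=[0.0000 4.0000]
Step 3: x=[6.0000 14.0000] v=[0.0000 4.0000]
Step 4: x=[8.0000 14.0000] v=[4.0000 0.0000]
Step 5: x=[8.0000 14.0000] v=[0.0000 0.0000]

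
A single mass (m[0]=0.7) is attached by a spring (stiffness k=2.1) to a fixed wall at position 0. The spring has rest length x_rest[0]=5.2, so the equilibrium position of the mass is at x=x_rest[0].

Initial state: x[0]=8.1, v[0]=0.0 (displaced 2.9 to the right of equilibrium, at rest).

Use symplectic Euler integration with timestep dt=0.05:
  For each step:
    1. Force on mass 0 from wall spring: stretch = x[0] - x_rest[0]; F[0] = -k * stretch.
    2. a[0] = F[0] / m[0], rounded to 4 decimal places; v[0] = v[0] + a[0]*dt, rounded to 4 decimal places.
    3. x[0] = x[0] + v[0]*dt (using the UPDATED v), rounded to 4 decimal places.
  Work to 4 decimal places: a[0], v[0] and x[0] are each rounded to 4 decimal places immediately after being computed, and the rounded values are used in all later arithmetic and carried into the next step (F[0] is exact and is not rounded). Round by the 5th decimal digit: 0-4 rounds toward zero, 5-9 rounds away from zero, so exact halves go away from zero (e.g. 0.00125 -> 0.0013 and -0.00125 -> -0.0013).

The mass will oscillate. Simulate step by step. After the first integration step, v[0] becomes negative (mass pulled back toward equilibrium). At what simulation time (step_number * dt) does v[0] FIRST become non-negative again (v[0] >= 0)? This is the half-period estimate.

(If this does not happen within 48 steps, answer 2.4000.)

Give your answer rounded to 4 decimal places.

Answer: 1.8500

Derivation:
Step 0: x=[8.1000] v=[0.0000]
Step 1: x=[8.0783] v=[-0.4350]
Step 2: x=[8.0350] v=[-0.8667]
Step 3: x=[7.9704] v=[-1.2920]
Step 4: x=[7.8850] v=[-1.7076]
Step 5: x=[7.7795] v=[-2.1104]
Step 6: x=[7.6546] v=[-2.4973]
Step 7: x=[7.5113] v=[-2.8655]
Step 8: x=[7.3507] v=[-3.2122]
Step 9: x=[7.1740] v=[-3.5348]
Step 10: x=[6.9825] v=[-3.8309]
Step 11: x=[6.7776] v=[-4.0983]
Step 12: x=[6.5609] v=[-4.3349]
Step 13: x=[6.3340] v=[-4.5390]
Step 14: x=[6.0985] v=[-4.7091]
Step 15: x=[5.8563] v=[-4.8439]
Step 16: x=[5.6092] v=[-4.9423]
Step 17: x=[5.3590] v=[-5.0037]
Step 18: x=[5.1076] v=[-5.0276]
Step 19: x=[4.8569] v=[-5.0137]
Step 20: x=[4.6088] v=[-4.9622]
Step 21: x=[4.3651] v=[-4.8735]
Step 22: x=[4.1277] v=[-4.7483]
Step 23: x=[3.8983] v=[-4.5875]
Step 24: x=[3.6787] v=[-4.3922]
Step 25: x=[3.4705] v=[-4.1640]
Step 26: x=[3.2753] v=[-3.9046]
Step 27: x=[3.0945] v=[-3.6159]
Step 28: x=[2.9295] v=[-3.3001]
Step 29: x=[2.7815] v=[-2.9595]
Step 30: x=[2.6517] v=[-2.5967]
Step 31: x=[2.5410] v=[-2.2145]
Step 32: x=[2.4502] v=[-1.8157]
Step 33: x=[2.3800] v=[-1.4032]
Step 34: x=[2.3310] v=[-0.9802]
Step 35: x=[2.3035] v=[-0.5499]
Step 36: x=[2.2977] v=[-0.1154]
Step 37: x=[2.3137] v=[0.3199]
First v>=0 after going negative at step 37, time=1.8500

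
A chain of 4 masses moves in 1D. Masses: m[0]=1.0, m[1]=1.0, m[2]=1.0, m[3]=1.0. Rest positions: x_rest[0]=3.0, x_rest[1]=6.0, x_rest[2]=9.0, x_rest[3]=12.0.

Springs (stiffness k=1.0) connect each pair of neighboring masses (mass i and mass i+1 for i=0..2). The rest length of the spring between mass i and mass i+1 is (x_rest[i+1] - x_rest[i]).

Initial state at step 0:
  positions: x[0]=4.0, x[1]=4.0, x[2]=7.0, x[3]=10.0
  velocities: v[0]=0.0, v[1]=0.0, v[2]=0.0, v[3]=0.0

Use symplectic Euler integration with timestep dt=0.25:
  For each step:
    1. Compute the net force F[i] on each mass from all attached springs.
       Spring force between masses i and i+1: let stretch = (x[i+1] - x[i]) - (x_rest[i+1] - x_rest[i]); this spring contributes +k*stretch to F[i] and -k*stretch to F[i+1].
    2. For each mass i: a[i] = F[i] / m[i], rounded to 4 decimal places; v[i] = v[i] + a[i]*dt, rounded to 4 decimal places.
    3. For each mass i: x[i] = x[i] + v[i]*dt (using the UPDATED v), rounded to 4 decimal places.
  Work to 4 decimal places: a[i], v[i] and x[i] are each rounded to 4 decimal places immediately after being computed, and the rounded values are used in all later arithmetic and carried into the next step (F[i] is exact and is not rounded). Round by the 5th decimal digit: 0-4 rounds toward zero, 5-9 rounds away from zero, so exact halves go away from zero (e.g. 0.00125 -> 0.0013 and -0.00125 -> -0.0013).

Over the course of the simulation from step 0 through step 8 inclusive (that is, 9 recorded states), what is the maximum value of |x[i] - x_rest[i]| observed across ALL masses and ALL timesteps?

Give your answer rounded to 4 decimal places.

Step 0: x=[4.0000 4.0000 7.0000 10.0000] v=[0.0000 0.0000 0.0000 0.0000]
Step 1: x=[3.8125 4.1875 7.0000 10.0000] v=[-0.7500 0.7500 0.0000 0.0000]
Step 2: x=[3.4609 4.5274 7.0117 10.0000] v=[-1.4063 1.3594 0.0469 0.0000]
Step 3: x=[2.9885 4.9559 7.0549 10.0007] v=[-1.8897 1.7139 0.1729 0.0029]
Step 4: x=[2.4515 5.3926 7.1511 10.0048] v=[-2.1479 1.7468 0.3846 0.0165]
Step 5: x=[1.9109 5.7554 7.3157 10.0181] v=[-2.1626 1.4512 0.6584 0.0531]
Step 6: x=[1.4230 5.9755 7.5517 10.0500] v=[-1.9515 0.8802 0.9439 0.1275]
Step 7: x=[1.0322 6.0095 7.8453 10.1132] v=[-1.5634 0.1361 1.1744 0.2529]
Step 8: x=[0.7649 5.8472 8.1659 10.2222] v=[-1.0691 -0.6493 1.2824 0.4359]
Max displacement = 2.2351

Answer: 2.2351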